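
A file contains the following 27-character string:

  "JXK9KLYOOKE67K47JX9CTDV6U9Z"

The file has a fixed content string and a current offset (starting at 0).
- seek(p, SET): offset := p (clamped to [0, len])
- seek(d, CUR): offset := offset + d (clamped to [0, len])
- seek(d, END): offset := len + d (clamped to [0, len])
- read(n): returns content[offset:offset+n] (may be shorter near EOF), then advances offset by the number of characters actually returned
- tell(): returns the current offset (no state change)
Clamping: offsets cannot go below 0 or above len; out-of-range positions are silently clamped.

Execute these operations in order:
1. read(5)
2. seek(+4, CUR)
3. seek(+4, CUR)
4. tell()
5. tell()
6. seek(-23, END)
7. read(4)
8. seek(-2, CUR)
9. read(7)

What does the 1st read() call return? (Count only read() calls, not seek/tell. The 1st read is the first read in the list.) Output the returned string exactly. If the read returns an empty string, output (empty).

Answer: JXK9K

Derivation:
After 1 (read(5)): returned 'JXK9K', offset=5
After 2 (seek(+4, CUR)): offset=9
After 3 (seek(+4, CUR)): offset=13
After 4 (tell()): offset=13
After 5 (tell()): offset=13
After 6 (seek(-23, END)): offset=4
After 7 (read(4)): returned 'KLYO', offset=8
After 8 (seek(-2, CUR)): offset=6
After 9 (read(7)): returned 'YOOKE67', offset=13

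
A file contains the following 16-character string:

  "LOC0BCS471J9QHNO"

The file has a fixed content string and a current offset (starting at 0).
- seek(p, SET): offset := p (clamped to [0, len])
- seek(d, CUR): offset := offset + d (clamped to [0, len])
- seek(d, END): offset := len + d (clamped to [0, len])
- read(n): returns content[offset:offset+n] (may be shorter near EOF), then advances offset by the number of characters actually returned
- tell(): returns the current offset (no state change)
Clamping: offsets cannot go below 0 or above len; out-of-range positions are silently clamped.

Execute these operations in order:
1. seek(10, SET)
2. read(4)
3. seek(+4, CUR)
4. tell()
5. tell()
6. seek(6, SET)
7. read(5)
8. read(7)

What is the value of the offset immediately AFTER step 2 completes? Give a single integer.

After 1 (seek(10, SET)): offset=10
After 2 (read(4)): returned 'J9QH', offset=14

Answer: 14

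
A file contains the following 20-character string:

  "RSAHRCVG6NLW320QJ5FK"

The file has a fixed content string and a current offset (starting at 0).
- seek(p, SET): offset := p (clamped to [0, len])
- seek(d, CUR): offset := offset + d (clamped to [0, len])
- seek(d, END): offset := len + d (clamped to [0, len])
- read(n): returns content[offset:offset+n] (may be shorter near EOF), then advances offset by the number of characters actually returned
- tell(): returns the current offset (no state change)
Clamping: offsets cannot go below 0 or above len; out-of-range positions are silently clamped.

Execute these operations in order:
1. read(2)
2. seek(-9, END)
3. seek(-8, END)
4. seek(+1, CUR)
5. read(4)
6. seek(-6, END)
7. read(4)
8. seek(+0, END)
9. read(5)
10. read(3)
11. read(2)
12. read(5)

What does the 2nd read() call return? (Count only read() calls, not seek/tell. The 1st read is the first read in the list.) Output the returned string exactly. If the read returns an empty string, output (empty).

Answer: 20QJ

Derivation:
After 1 (read(2)): returned 'RS', offset=2
After 2 (seek(-9, END)): offset=11
After 3 (seek(-8, END)): offset=12
After 4 (seek(+1, CUR)): offset=13
After 5 (read(4)): returned '20QJ', offset=17
After 6 (seek(-6, END)): offset=14
After 7 (read(4)): returned '0QJ5', offset=18
After 8 (seek(+0, END)): offset=20
After 9 (read(5)): returned '', offset=20
After 10 (read(3)): returned '', offset=20
After 11 (read(2)): returned '', offset=20
After 12 (read(5)): returned '', offset=20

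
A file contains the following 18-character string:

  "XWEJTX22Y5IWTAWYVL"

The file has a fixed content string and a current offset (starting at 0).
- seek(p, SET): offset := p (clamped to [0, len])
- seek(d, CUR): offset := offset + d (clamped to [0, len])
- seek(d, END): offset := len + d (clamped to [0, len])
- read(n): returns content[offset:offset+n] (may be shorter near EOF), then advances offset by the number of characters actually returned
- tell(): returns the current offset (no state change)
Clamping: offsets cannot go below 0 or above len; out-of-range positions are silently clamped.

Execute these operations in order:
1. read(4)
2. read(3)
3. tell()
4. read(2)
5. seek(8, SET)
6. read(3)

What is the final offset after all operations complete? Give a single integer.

After 1 (read(4)): returned 'XWEJ', offset=4
After 2 (read(3)): returned 'TX2', offset=7
After 3 (tell()): offset=7
After 4 (read(2)): returned '2Y', offset=9
After 5 (seek(8, SET)): offset=8
After 6 (read(3)): returned 'Y5I', offset=11

Answer: 11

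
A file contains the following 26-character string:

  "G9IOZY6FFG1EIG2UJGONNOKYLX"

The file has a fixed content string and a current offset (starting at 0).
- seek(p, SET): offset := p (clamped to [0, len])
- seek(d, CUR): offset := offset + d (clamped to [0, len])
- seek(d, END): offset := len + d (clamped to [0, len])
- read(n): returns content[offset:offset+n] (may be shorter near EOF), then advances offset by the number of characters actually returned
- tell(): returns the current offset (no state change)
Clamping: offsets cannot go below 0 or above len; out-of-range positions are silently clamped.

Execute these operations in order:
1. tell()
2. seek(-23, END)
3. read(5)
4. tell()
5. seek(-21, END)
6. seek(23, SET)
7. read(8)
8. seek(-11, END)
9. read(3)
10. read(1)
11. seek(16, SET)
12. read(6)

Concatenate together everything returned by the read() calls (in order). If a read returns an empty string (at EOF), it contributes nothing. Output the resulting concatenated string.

Answer: OZY6FYLXUJGOJGONNO

Derivation:
After 1 (tell()): offset=0
After 2 (seek(-23, END)): offset=3
After 3 (read(5)): returned 'OZY6F', offset=8
After 4 (tell()): offset=8
After 5 (seek(-21, END)): offset=5
After 6 (seek(23, SET)): offset=23
After 7 (read(8)): returned 'YLX', offset=26
After 8 (seek(-11, END)): offset=15
After 9 (read(3)): returned 'UJG', offset=18
After 10 (read(1)): returned 'O', offset=19
After 11 (seek(16, SET)): offset=16
After 12 (read(6)): returned 'JGONNO', offset=22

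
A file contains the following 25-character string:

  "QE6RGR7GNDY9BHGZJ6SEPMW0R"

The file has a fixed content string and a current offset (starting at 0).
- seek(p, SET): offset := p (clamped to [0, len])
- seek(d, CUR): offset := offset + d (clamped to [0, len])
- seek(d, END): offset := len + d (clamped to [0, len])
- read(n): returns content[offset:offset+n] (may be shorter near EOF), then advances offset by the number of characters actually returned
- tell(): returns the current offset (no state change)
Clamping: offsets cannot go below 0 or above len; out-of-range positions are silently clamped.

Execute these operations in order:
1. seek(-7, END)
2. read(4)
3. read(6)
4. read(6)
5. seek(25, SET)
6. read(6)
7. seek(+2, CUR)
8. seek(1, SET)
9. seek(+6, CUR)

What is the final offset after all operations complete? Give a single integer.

Answer: 7

Derivation:
After 1 (seek(-7, END)): offset=18
After 2 (read(4)): returned 'SEPM', offset=22
After 3 (read(6)): returned 'W0R', offset=25
After 4 (read(6)): returned '', offset=25
After 5 (seek(25, SET)): offset=25
After 6 (read(6)): returned '', offset=25
After 7 (seek(+2, CUR)): offset=25
After 8 (seek(1, SET)): offset=1
After 9 (seek(+6, CUR)): offset=7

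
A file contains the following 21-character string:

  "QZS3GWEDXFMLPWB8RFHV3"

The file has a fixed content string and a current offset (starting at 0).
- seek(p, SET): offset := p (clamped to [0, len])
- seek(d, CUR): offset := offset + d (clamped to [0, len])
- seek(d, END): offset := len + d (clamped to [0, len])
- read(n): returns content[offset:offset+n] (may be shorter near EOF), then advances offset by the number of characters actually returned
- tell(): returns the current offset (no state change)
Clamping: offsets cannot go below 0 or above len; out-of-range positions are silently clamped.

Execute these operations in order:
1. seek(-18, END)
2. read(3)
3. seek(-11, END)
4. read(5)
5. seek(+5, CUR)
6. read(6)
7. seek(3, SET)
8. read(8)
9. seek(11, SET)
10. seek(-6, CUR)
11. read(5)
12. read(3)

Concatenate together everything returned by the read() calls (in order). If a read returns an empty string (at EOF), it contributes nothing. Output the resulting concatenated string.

Answer: 3GWMLPWB33GWEDXFMWEDXFMLP

Derivation:
After 1 (seek(-18, END)): offset=3
After 2 (read(3)): returned '3GW', offset=6
After 3 (seek(-11, END)): offset=10
After 4 (read(5)): returned 'MLPWB', offset=15
After 5 (seek(+5, CUR)): offset=20
After 6 (read(6)): returned '3', offset=21
After 7 (seek(3, SET)): offset=3
After 8 (read(8)): returned '3GWEDXFM', offset=11
After 9 (seek(11, SET)): offset=11
After 10 (seek(-6, CUR)): offset=5
After 11 (read(5)): returned 'WEDXF', offset=10
After 12 (read(3)): returned 'MLP', offset=13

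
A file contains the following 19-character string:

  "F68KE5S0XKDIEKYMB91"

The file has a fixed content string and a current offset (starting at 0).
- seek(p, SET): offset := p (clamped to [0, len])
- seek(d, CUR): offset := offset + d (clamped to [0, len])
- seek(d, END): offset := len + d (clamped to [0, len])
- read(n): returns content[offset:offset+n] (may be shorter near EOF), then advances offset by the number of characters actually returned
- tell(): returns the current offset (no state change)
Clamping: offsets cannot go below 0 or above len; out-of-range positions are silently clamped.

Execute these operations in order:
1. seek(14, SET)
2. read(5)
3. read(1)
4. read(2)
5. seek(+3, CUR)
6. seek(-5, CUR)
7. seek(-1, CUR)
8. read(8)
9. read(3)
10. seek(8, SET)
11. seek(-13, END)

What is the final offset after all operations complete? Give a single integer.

After 1 (seek(14, SET)): offset=14
After 2 (read(5)): returned 'YMB91', offset=19
After 3 (read(1)): returned '', offset=19
After 4 (read(2)): returned '', offset=19
After 5 (seek(+3, CUR)): offset=19
After 6 (seek(-5, CUR)): offset=14
After 7 (seek(-1, CUR)): offset=13
After 8 (read(8)): returned 'KYMB91', offset=19
After 9 (read(3)): returned '', offset=19
After 10 (seek(8, SET)): offset=8
After 11 (seek(-13, END)): offset=6

Answer: 6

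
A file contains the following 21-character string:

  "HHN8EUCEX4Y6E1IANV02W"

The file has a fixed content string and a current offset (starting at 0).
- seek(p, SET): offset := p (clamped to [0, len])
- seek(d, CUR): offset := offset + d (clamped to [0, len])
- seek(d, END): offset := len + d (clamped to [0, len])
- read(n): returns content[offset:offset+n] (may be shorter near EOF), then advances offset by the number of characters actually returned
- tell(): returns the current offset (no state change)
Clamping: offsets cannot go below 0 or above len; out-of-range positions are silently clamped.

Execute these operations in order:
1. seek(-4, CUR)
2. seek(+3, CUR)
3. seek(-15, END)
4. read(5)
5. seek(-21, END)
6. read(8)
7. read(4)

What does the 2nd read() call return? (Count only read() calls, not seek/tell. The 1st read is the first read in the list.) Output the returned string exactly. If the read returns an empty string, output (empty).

Answer: HHN8EUCE

Derivation:
After 1 (seek(-4, CUR)): offset=0
After 2 (seek(+3, CUR)): offset=3
After 3 (seek(-15, END)): offset=6
After 4 (read(5)): returned 'CEX4Y', offset=11
After 5 (seek(-21, END)): offset=0
After 6 (read(8)): returned 'HHN8EUCE', offset=8
After 7 (read(4)): returned 'X4Y6', offset=12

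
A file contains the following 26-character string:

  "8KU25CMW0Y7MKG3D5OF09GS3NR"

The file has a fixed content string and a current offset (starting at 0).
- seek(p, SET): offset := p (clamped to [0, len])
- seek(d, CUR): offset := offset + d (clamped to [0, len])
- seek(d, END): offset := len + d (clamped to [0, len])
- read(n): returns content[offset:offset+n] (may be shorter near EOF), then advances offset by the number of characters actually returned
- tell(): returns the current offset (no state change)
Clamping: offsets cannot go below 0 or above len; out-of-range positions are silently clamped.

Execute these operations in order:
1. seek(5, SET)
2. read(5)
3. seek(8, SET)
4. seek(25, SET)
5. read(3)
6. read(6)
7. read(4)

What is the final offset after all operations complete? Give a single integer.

After 1 (seek(5, SET)): offset=5
After 2 (read(5)): returned 'CMW0Y', offset=10
After 3 (seek(8, SET)): offset=8
After 4 (seek(25, SET)): offset=25
After 5 (read(3)): returned 'R', offset=26
After 6 (read(6)): returned '', offset=26
After 7 (read(4)): returned '', offset=26

Answer: 26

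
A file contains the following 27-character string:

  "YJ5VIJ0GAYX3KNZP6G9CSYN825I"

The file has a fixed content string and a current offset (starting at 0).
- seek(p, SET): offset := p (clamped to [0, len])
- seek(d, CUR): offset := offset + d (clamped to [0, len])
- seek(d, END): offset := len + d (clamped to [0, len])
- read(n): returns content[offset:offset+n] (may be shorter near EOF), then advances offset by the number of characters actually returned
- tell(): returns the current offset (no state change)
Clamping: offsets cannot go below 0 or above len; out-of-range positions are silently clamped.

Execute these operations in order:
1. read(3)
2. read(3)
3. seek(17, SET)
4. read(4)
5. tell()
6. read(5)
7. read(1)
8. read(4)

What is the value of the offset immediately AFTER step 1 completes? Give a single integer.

After 1 (read(3)): returned 'YJ5', offset=3

Answer: 3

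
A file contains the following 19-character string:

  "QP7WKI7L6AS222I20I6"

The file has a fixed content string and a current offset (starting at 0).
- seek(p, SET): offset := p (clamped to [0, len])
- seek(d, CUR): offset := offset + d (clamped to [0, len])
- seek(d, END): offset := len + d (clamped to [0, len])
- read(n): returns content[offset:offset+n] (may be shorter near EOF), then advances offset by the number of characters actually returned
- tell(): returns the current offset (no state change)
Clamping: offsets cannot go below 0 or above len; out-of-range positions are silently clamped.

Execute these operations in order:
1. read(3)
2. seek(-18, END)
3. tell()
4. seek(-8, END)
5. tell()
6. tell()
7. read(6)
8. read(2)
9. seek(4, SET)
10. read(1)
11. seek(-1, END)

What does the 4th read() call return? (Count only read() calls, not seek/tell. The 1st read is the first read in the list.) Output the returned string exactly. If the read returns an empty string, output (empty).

After 1 (read(3)): returned 'QP7', offset=3
After 2 (seek(-18, END)): offset=1
After 3 (tell()): offset=1
After 4 (seek(-8, END)): offset=11
After 5 (tell()): offset=11
After 6 (tell()): offset=11
After 7 (read(6)): returned '222I20', offset=17
After 8 (read(2)): returned 'I6', offset=19
After 9 (seek(4, SET)): offset=4
After 10 (read(1)): returned 'K', offset=5
After 11 (seek(-1, END)): offset=18

Answer: K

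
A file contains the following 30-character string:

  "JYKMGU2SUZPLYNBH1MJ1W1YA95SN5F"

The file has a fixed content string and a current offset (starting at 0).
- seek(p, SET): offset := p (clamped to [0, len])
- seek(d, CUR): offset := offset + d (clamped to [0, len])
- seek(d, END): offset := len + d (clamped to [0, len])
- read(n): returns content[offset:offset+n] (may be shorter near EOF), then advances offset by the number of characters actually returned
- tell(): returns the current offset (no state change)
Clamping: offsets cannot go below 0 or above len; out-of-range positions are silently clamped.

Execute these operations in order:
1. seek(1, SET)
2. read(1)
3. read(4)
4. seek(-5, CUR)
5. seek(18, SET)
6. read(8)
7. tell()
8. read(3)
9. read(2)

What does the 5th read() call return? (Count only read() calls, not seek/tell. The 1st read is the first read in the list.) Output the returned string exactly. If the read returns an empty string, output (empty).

Answer: F

Derivation:
After 1 (seek(1, SET)): offset=1
After 2 (read(1)): returned 'Y', offset=2
After 3 (read(4)): returned 'KMGU', offset=6
After 4 (seek(-5, CUR)): offset=1
After 5 (seek(18, SET)): offset=18
After 6 (read(8)): returned 'J1W1YA95', offset=26
After 7 (tell()): offset=26
After 8 (read(3)): returned 'SN5', offset=29
After 9 (read(2)): returned 'F', offset=30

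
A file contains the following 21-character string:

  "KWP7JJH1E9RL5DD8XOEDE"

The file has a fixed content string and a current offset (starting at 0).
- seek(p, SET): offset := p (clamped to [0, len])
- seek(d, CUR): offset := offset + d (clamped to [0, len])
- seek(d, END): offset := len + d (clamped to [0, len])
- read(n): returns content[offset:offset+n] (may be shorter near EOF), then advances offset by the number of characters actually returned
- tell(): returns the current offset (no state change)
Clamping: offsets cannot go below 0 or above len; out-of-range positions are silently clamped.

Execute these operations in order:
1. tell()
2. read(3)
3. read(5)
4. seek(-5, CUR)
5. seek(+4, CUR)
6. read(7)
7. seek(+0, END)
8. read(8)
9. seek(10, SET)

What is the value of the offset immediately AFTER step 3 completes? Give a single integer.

Answer: 8

Derivation:
After 1 (tell()): offset=0
After 2 (read(3)): returned 'KWP', offset=3
After 3 (read(5)): returned '7JJH1', offset=8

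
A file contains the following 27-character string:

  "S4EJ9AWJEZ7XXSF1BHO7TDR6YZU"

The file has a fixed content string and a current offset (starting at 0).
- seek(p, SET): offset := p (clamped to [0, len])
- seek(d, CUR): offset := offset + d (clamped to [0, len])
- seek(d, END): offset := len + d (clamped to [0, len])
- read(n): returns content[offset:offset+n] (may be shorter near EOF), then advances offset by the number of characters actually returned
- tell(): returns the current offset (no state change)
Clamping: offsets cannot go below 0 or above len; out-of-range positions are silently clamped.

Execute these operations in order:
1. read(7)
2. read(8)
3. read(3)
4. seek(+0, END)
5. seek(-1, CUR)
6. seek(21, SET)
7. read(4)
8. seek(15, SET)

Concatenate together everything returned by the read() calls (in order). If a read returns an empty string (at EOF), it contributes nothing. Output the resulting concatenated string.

Answer: S4EJ9AWJEZ7XXSF1BHDR6Y

Derivation:
After 1 (read(7)): returned 'S4EJ9AW', offset=7
After 2 (read(8)): returned 'JEZ7XXSF', offset=15
After 3 (read(3)): returned '1BH', offset=18
After 4 (seek(+0, END)): offset=27
After 5 (seek(-1, CUR)): offset=26
After 6 (seek(21, SET)): offset=21
After 7 (read(4)): returned 'DR6Y', offset=25
After 8 (seek(15, SET)): offset=15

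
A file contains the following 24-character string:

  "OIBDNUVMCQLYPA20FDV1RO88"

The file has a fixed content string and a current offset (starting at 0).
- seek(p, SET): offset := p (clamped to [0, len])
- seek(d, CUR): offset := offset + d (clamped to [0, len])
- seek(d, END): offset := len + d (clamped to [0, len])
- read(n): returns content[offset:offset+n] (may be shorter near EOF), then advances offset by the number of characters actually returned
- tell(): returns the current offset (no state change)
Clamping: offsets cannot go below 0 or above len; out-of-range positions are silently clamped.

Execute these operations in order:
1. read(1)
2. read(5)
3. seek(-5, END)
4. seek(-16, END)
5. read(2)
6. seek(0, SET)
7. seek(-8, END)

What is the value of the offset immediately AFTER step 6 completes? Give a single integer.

After 1 (read(1)): returned 'O', offset=1
After 2 (read(5)): returned 'IBDNU', offset=6
After 3 (seek(-5, END)): offset=19
After 4 (seek(-16, END)): offset=8
After 5 (read(2)): returned 'CQ', offset=10
After 6 (seek(0, SET)): offset=0

Answer: 0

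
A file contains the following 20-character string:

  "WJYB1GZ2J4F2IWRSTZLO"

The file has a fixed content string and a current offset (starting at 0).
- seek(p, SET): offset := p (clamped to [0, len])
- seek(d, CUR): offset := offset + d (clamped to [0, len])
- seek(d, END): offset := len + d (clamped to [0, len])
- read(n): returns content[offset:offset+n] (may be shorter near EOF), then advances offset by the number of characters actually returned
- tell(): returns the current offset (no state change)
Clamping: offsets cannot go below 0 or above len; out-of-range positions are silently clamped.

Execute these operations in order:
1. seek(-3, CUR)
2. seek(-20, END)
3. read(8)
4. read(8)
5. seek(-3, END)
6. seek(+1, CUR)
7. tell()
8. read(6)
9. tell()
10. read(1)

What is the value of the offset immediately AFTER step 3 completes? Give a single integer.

After 1 (seek(-3, CUR)): offset=0
After 2 (seek(-20, END)): offset=0
After 3 (read(8)): returned 'WJYB1GZ2', offset=8

Answer: 8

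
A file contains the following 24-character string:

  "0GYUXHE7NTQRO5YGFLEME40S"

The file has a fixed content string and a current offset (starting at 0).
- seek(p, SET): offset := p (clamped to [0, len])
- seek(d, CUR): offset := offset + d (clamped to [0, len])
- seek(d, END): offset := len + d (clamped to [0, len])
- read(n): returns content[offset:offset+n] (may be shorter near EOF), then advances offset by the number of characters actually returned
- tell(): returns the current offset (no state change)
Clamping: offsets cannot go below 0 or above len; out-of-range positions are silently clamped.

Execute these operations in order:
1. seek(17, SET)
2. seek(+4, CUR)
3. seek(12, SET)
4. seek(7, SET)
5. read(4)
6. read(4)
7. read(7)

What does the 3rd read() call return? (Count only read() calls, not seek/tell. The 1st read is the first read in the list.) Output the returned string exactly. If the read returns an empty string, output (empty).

Answer: GFLEME4

Derivation:
After 1 (seek(17, SET)): offset=17
After 2 (seek(+4, CUR)): offset=21
After 3 (seek(12, SET)): offset=12
After 4 (seek(7, SET)): offset=7
After 5 (read(4)): returned '7NTQ', offset=11
After 6 (read(4)): returned 'RO5Y', offset=15
After 7 (read(7)): returned 'GFLEME4', offset=22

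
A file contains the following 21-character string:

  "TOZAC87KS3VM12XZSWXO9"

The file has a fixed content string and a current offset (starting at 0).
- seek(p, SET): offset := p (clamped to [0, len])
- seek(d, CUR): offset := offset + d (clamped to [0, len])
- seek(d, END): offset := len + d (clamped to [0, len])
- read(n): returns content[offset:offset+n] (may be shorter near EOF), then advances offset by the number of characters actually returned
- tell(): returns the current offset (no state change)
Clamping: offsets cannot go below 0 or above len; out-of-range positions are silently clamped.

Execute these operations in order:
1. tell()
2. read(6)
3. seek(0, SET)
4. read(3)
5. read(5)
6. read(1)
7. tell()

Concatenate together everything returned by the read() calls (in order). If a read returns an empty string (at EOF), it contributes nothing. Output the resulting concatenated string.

After 1 (tell()): offset=0
After 2 (read(6)): returned 'TOZAC8', offset=6
After 3 (seek(0, SET)): offset=0
After 4 (read(3)): returned 'TOZ', offset=3
After 5 (read(5)): returned 'AC87K', offset=8
After 6 (read(1)): returned 'S', offset=9
After 7 (tell()): offset=9

Answer: TOZAC8TOZAC87KS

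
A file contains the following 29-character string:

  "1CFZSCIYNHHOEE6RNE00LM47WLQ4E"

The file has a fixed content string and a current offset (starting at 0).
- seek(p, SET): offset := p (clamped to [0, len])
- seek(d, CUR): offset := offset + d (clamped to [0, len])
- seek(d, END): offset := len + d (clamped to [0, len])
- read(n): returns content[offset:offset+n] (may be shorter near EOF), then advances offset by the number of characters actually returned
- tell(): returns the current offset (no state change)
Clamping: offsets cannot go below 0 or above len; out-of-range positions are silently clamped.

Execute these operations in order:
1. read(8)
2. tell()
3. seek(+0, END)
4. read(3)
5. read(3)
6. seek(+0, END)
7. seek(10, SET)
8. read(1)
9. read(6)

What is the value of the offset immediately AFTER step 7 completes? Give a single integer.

After 1 (read(8)): returned '1CFZSCIY', offset=8
After 2 (tell()): offset=8
After 3 (seek(+0, END)): offset=29
After 4 (read(3)): returned '', offset=29
After 5 (read(3)): returned '', offset=29
After 6 (seek(+0, END)): offset=29
After 7 (seek(10, SET)): offset=10

Answer: 10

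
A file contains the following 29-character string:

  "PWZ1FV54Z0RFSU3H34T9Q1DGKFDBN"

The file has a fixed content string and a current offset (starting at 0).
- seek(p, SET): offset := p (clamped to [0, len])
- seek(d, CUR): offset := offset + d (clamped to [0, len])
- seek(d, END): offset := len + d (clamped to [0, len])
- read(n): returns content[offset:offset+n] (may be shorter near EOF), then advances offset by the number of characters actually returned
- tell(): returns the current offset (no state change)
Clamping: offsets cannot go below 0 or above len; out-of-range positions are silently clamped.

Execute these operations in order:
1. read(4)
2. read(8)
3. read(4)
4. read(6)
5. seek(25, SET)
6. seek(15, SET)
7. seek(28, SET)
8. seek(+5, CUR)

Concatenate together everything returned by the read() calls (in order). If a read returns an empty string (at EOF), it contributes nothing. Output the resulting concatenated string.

After 1 (read(4)): returned 'PWZ1', offset=4
After 2 (read(8)): returned 'FV54Z0RF', offset=12
After 3 (read(4)): returned 'SU3H', offset=16
After 4 (read(6)): returned '34T9Q1', offset=22
After 5 (seek(25, SET)): offset=25
After 6 (seek(15, SET)): offset=15
After 7 (seek(28, SET)): offset=28
After 8 (seek(+5, CUR)): offset=29

Answer: PWZ1FV54Z0RFSU3H34T9Q1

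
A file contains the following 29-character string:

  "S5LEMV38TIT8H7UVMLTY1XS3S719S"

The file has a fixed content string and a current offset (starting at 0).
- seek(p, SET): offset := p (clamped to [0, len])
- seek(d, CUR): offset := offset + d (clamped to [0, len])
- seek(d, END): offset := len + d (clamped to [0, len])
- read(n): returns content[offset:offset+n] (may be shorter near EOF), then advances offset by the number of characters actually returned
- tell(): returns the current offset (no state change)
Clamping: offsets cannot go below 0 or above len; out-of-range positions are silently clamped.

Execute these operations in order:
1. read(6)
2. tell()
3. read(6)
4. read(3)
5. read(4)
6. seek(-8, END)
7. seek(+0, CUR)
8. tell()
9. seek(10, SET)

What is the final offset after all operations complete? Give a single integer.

Answer: 10

Derivation:
After 1 (read(6)): returned 'S5LEMV', offset=6
After 2 (tell()): offset=6
After 3 (read(6)): returned '38TIT8', offset=12
After 4 (read(3)): returned 'H7U', offset=15
After 5 (read(4)): returned 'VMLT', offset=19
After 6 (seek(-8, END)): offset=21
After 7 (seek(+0, CUR)): offset=21
After 8 (tell()): offset=21
After 9 (seek(10, SET)): offset=10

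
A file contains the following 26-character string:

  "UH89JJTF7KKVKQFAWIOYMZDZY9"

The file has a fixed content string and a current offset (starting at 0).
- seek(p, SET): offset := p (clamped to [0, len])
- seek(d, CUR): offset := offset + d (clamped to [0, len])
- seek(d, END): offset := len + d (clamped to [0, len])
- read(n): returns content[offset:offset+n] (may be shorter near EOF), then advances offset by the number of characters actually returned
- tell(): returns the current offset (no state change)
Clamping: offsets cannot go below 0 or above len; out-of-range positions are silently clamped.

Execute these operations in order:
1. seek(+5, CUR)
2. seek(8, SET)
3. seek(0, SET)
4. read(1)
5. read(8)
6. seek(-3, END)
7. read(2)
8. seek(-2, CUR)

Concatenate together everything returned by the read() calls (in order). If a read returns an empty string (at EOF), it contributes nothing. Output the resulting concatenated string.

After 1 (seek(+5, CUR)): offset=5
After 2 (seek(8, SET)): offset=8
After 3 (seek(0, SET)): offset=0
After 4 (read(1)): returned 'U', offset=1
After 5 (read(8)): returned 'H89JJTF7', offset=9
After 6 (seek(-3, END)): offset=23
After 7 (read(2)): returned 'ZY', offset=25
After 8 (seek(-2, CUR)): offset=23

Answer: UH89JJTF7ZY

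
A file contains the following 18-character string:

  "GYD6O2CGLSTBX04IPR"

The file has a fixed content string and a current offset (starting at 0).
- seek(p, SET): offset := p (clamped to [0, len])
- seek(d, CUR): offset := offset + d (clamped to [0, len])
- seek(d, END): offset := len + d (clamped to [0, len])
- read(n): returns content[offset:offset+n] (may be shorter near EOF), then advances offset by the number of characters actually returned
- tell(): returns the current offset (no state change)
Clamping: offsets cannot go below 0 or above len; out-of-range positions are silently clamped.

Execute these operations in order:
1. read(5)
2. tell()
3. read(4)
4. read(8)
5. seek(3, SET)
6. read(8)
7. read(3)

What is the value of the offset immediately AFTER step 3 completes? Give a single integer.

Answer: 9

Derivation:
After 1 (read(5)): returned 'GYD6O', offset=5
After 2 (tell()): offset=5
After 3 (read(4)): returned '2CGL', offset=9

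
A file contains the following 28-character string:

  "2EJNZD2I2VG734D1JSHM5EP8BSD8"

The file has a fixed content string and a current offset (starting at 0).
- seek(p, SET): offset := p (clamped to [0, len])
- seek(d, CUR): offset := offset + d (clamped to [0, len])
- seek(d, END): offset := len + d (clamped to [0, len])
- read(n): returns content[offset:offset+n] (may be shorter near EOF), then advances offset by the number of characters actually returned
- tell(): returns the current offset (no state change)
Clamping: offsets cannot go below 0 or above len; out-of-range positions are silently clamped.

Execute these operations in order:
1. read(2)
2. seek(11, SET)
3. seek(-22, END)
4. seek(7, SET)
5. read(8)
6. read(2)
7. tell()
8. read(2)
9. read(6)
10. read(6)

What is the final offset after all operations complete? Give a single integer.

Answer: 28

Derivation:
After 1 (read(2)): returned '2E', offset=2
After 2 (seek(11, SET)): offset=11
After 3 (seek(-22, END)): offset=6
After 4 (seek(7, SET)): offset=7
After 5 (read(8)): returned 'I2VG734D', offset=15
After 6 (read(2)): returned '1J', offset=17
After 7 (tell()): offset=17
After 8 (read(2)): returned 'SH', offset=19
After 9 (read(6)): returned 'M5EP8B', offset=25
After 10 (read(6)): returned 'SD8', offset=28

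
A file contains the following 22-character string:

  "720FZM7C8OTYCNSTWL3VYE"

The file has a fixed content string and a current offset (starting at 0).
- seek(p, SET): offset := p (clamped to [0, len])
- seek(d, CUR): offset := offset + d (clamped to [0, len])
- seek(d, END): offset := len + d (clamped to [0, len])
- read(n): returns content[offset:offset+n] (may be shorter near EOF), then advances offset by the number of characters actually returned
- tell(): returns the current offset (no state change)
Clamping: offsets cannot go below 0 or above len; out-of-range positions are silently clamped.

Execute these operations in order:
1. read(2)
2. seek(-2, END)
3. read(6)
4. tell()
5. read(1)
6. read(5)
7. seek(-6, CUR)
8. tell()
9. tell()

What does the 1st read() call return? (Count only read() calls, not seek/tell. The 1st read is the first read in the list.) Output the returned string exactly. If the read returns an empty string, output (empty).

Answer: 72

Derivation:
After 1 (read(2)): returned '72', offset=2
After 2 (seek(-2, END)): offset=20
After 3 (read(6)): returned 'YE', offset=22
After 4 (tell()): offset=22
After 5 (read(1)): returned '', offset=22
After 6 (read(5)): returned '', offset=22
After 7 (seek(-6, CUR)): offset=16
After 8 (tell()): offset=16
After 9 (tell()): offset=16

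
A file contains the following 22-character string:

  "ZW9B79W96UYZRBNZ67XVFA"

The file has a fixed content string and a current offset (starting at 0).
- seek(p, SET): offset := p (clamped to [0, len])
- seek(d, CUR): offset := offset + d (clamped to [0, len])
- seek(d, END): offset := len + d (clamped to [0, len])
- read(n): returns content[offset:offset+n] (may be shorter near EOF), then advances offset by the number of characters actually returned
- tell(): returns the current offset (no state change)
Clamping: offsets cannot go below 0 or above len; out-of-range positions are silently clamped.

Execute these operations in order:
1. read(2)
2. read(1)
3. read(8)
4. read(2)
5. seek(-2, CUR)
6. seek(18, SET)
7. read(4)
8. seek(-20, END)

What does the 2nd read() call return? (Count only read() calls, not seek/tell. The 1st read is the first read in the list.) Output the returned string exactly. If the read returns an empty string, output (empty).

After 1 (read(2)): returned 'ZW', offset=2
After 2 (read(1)): returned '9', offset=3
After 3 (read(8)): returned 'B79W96UY', offset=11
After 4 (read(2)): returned 'ZR', offset=13
After 5 (seek(-2, CUR)): offset=11
After 6 (seek(18, SET)): offset=18
After 7 (read(4)): returned 'XVFA', offset=22
After 8 (seek(-20, END)): offset=2

Answer: 9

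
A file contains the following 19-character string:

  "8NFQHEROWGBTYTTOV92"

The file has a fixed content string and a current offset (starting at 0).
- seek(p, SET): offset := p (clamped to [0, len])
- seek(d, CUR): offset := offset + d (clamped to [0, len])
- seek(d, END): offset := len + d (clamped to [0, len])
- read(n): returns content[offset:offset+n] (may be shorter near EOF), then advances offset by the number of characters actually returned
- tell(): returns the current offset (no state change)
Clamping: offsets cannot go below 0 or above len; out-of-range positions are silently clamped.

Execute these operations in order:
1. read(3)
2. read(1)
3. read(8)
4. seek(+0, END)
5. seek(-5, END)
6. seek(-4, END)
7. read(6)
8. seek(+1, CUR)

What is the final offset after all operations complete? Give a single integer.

Answer: 19

Derivation:
After 1 (read(3)): returned '8NF', offset=3
After 2 (read(1)): returned 'Q', offset=4
After 3 (read(8)): returned 'HEROWGBT', offset=12
After 4 (seek(+0, END)): offset=19
After 5 (seek(-5, END)): offset=14
After 6 (seek(-4, END)): offset=15
After 7 (read(6)): returned 'OV92', offset=19
After 8 (seek(+1, CUR)): offset=19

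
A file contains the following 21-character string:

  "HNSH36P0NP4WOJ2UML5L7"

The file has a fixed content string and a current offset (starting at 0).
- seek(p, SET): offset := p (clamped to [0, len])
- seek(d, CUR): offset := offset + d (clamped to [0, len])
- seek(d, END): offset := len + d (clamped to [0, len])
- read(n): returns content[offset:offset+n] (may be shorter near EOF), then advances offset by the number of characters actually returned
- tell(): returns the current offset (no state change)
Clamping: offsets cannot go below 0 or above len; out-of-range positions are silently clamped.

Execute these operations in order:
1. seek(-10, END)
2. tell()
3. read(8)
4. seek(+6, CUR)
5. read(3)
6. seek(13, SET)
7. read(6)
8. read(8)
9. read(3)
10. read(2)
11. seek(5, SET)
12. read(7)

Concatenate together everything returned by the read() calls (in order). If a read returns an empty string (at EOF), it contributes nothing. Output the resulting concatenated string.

Answer: WOJ2UML5J2UML5L76P0NP4W

Derivation:
After 1 (seek(-10, END)): offset=11
After 2 (tell()): offset=11
After 3 (read(8)): returned 'WOJ2UML5', offset=19
After 4 (seek(+6, CUR)): offset=21
After 5 (read(3)): returned '', offset=21
After 6 (seek(13, SET)): offset=13
After 7 (read(6)): returned 'J2UML5', offset=19
After 8 (read(8)): returned 'L7', offset=21
After 9 (read(3)): returned '', offset=21
After 10 (read(2)): returned '', offset=21
After 11 (seek(5, SET)): offset=5
After 12 (read(7)): returned '6P0NP4W', offset=12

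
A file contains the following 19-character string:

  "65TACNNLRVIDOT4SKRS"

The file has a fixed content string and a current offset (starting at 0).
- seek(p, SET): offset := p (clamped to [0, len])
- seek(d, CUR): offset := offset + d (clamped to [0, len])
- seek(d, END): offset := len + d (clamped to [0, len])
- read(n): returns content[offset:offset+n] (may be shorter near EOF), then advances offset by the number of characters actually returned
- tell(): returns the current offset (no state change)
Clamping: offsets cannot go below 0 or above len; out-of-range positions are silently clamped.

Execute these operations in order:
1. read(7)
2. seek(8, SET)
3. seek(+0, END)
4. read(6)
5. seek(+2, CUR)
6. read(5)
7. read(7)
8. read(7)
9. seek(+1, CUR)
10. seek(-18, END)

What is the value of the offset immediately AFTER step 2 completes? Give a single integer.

Answer: 8

Derivation:
After 1 (read(7)): returned '65TACNN', offset=7
After 2 (seek(8, SET)): offset=8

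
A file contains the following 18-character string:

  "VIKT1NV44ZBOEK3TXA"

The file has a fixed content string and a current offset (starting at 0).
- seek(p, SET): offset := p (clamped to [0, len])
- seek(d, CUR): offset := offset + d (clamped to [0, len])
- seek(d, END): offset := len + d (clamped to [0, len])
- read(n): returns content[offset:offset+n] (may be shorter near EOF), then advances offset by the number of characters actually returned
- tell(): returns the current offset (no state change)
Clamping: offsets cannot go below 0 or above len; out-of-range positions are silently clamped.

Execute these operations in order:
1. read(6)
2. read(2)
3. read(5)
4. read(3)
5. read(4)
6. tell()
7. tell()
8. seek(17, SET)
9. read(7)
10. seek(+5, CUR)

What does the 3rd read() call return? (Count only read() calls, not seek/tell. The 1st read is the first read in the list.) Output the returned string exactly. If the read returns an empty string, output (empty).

Answer: 4ZBOE

Derivation:
After 1 (read(6)): returned 'VIKT1N', offset=6
After 2 (read(2)): returned 'V4', offset=8
After 3 (read(5)): returned '4ZBOE', offset=13
After 4 (read(3)): returned 'K3T', offset=16
After 5 (read(4)): returned 'XA', offset=18
After 6 (tell()): offset=18
After 7 (tell()): offset=18
After 8 (seek(17, SET)): offset=17
After 9 (read(7)): returned 'A', offset=18
After 10 (seek(+5, CUR)): offset=18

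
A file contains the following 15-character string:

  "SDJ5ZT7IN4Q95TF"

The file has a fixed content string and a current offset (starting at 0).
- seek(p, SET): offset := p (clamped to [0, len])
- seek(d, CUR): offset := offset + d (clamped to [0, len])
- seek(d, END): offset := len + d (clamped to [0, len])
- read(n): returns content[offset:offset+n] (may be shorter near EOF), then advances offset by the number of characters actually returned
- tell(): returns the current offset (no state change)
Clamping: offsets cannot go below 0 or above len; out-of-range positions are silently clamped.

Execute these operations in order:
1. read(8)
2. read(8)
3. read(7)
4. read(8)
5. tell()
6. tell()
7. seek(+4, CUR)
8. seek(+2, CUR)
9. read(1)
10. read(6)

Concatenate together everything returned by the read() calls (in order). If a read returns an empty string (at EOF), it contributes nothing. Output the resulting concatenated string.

Answer: SDJ5ZT7IN4Q95TF

Derivation:
After 1 (read(8)): returned 'SDJ5ZT7I', offset=8
After 2 (read(8)): returned 'N4Q95TF', offset=15
After 3 (read(7)): returned '', offset=15
After 4 (read(8)): returned '', offset=15
After 5 (tell()): offset=15
After 6 (tell()): offset=15
After 7 (seek(+4, CUR)): offset=15
After 8 (seek(+2, CUR)): offset=15
After 9 (read(1)): returned '', offset=15
After 10 (read(6)): returned '', offset=15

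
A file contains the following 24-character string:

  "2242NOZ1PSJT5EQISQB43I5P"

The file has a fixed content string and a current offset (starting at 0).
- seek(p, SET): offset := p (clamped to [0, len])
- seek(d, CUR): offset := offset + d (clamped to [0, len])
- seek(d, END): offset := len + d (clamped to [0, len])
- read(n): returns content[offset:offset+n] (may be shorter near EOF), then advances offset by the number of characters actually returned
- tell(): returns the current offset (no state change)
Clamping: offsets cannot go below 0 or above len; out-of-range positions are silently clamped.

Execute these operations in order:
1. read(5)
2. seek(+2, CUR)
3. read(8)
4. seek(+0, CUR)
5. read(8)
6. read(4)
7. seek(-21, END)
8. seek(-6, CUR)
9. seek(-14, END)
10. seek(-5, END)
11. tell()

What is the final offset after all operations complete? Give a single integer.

Answer: 19

Derivation:
After 1 (read(5)): returned '2242N', offset=5
After 2 (seek(+2, CUR)): offset=7
After 3 (read(8)): returned '1PSJT5EQ', offset=15
After 4 (seek(+0, CUR)): offset=15
After 5 (read(8)): returned 'ISQB43I5', offset=23
After 6 (read(4)): returned 'P', offset=24
After 7 (seek(-21, END)): offset=3
After 8 (seek(-6, CUR)): offset=0
After 9 (seek(-14, END)): offset=10
After 10 (seek(-5, END)): offset=19
After 11 (tell()): offset=19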